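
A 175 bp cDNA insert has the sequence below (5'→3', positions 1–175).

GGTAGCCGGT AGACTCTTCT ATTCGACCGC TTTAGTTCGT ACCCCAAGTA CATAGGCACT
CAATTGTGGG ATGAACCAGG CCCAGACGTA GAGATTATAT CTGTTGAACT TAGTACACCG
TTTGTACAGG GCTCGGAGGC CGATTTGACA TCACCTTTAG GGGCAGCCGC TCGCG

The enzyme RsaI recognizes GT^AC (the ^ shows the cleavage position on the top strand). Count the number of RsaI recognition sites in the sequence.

4

GTAC occurs starting at positions 39, 48, 113, 124.
RsaI cuts at 4 sites.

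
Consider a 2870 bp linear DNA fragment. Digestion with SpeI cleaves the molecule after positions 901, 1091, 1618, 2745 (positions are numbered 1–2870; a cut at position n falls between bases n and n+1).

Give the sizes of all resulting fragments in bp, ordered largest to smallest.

Linear molecule, 4 cuts → 5 fragments:
  901 − 0 = 901 bp
  1091 − 901 = 190 bp
  1618 − 1091 = 527 bp
  2745 − 1618 = 1127 bp
  2870 − 2745 = 125 bp
Sorted largest to smallest: 1127, 901, 527, 190, 125 bp.

1127, 901, 527, 190, 125 bp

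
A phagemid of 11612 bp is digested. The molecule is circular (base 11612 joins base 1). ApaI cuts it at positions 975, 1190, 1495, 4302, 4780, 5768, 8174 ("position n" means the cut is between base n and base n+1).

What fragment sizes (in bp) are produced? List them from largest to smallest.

Circular molecule, 7 cuts → 7 fragments:
  1190 − 975 = 215 bp
  1495 − 1190 = 305 bp
  4302 − 1495 = 2807 bp
  4780 − 4302 = 478 bp
  5768 − 4780 = 988 bp
  8174 − 5768 = 2406 bp
  wrap: 11612 − 8174 + 975 = 4413 bp
Sorted largest to smallest: 4413, 2807, 2406, 988, 478, 305, 215 bp.

4413, 2807, 2406, 988, 478, 305, 215 bp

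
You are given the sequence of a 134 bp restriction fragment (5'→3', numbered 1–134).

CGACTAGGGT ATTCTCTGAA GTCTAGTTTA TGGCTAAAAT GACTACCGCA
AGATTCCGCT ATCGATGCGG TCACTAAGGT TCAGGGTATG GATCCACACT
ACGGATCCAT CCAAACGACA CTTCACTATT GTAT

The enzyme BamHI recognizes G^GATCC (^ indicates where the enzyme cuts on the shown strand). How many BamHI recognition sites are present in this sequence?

2

GGATCC occurs starting at positions 90, 103.
BamHI cuts at 2 sites.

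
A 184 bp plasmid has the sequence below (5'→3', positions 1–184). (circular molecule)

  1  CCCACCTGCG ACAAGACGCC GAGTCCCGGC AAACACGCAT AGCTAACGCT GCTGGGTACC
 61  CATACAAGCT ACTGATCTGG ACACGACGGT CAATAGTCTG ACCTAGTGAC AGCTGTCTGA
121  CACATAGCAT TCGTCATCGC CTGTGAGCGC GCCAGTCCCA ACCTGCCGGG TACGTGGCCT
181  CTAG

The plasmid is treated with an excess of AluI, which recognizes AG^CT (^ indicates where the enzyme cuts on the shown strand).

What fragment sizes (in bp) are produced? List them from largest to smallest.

AluI sites (AGCT) start at positions 41, 67, 111.
AluI cuts after base 2 of each site, so after positions 42, 68, 112.
Circular molecule, 3 cuts → 3 fragments:
  43–68 → 26 bp
  69–112 → 44 bp
  113–184 then 1–42 → 72 + 42 = 114 bp
Sorted largest to smallest: 114, 44, 26 bp.

114, 44, 26 bp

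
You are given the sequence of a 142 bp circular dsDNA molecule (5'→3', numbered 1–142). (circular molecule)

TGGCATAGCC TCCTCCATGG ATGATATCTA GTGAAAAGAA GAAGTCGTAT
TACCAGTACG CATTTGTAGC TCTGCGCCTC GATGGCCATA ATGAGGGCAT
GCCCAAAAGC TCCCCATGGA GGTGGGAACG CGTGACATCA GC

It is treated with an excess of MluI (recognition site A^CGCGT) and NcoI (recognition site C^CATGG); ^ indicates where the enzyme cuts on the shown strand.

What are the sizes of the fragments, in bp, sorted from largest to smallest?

The MluI site (ACGCGT) starts at position 128.
MluI cuts after the first base of each site, so after position 128.
NcoI sites (CCATGG) start at positions 15, 114.
NcoI cuts after the first base of each site, so after positions 15, 114.
Combined cut positions: 15, 114, 128.
Circular molecule, 3 cuts → 3 fragments:
  16–114 → 99 bp
  115–128 → 14 bp
  129–142 then 1–15 → 14 + 15 = 29 bp
Sorted largest to smallest: 99, 29, 14 bp.

99, 29, 14 bp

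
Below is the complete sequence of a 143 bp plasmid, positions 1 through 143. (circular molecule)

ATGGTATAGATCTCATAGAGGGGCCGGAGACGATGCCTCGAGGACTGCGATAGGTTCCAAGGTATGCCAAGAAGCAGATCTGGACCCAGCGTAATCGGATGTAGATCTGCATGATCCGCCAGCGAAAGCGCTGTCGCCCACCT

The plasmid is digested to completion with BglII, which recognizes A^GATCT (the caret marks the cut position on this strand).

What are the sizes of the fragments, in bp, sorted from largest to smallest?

68, 48, 27 bp

BglII sites (AGATCT) start at positions 8, 76, 103.
BglII cuts after the first base of each site, so after positions 8, 76, 103.
Circular molecule, 3 cuts → 3 fragments:
  9–76 → 68 bp
  77–103 → 27 bp
  104–143 then 1–8 → 40 + 8 = 48 bp
Sorted largest to smallest: 68, 48, 27 bp.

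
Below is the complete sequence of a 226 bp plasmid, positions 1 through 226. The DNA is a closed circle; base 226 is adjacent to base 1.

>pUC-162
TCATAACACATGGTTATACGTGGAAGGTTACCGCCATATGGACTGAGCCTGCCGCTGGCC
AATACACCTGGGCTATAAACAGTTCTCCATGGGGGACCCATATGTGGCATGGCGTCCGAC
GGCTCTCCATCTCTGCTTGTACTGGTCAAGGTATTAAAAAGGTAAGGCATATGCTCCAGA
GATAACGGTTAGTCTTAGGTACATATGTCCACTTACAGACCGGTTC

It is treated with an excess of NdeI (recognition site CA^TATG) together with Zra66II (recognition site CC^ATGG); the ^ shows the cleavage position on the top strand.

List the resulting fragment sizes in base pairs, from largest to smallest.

NdeI sites (CATATG) start at positions 35, 99, 168, 202.
NdeI cuts after base 2 of each site, so after positions 36, 100, 169, 203.
The Zra66II site (CCATGG) starts at position 87.
Zra66II cuts after base 2 of each site, so after position 88.
Combined cut positions: 36, 88, 100, 169, 203.
Circular molecule, 5 cuts → 5 fragments:
  37–88 → 52 bp
  89–100 → 12 bp
  101–169 → 69 bp
  170–203 → 34 bp
  204–226 then 1–36 → 23 + 36 = 59 bp
Sorted largest to smallest: 69, 59, 52, 34, 12 bp.

69, 59, 52, 34, 12 bp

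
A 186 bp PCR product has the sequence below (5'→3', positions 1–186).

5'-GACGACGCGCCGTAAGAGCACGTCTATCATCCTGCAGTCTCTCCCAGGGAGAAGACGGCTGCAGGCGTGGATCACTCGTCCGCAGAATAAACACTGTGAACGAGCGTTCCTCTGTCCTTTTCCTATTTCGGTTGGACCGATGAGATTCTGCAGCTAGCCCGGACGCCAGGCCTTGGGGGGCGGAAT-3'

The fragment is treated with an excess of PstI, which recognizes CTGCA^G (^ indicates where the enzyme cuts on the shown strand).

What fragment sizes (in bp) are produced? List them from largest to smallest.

PstI sites (CTGCAG) start at positions 32, 59, 148.
PstI cuts after base 5 of each site (before the last base), so after positions 36, 63, 152.
Linear molecule, 3 cuts → 4 fragments:
  1–36 → 36 bp
  37–63 → 27 bp
  64–152 → 89 bp
  153–186 → 34 bp
Sorted largest to smallest: 89, 36, 34, 27 bp.

89, 36, 34, 27 bp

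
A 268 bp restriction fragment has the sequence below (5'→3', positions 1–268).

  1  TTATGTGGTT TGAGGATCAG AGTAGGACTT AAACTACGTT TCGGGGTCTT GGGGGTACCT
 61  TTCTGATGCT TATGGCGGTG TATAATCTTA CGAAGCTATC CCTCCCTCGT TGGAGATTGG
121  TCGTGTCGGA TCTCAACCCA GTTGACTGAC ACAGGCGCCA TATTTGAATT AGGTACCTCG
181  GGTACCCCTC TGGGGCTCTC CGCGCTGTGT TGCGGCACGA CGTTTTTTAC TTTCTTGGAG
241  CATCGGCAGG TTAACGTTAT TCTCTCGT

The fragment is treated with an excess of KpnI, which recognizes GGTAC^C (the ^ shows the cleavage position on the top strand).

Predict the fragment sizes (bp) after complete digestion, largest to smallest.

118, 83, 58, 9 bp

KpnI sites (GGTACC) start at positions 54, 172, 181.
KpnI cuts after base 5 of each site (before the last base), so after positions 58, 176, 185.
Linear molecule, 3 cuts → 4 fragments:
  1–58 → 58 bp
  59–176 → 118 bp
  177–185 → 9 bp
  186–268 → 83 bp
Sorted largest to smallest: 118, 83, 58, 9 bp.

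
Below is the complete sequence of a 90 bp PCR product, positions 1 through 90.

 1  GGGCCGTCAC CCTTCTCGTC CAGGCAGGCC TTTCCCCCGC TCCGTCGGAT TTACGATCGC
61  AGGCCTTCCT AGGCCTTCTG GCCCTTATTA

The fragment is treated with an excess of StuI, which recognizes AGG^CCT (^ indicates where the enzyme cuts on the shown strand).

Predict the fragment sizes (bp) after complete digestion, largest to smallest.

35, 28, 17, 10 bp

StuI sites (AGGCCT) start at positions 26, 61, 71.
StuI cuts after base 3 of each site, so after positions 28, 63, 73.
Linear molecule, 3 cuts → 4 fragments:
  1–28 → 28 bp
  29–63 → 35 bp
  64–73 → 10 bp
  74–90 → 17 bp
Sorted largest to smallest: 35, 28, 17, 10 bp.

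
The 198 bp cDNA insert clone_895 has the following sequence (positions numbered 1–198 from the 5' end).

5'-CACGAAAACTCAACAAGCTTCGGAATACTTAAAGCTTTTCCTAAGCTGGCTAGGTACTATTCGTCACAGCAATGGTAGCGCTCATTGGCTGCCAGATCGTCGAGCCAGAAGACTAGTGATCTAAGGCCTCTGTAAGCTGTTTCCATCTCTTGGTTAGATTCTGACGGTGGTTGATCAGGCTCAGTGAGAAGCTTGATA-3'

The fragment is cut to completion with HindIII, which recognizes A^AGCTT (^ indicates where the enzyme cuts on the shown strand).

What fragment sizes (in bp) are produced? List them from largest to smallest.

157, 17, 15, 9 bp

HindIII sites (AAGCTT) start at positions 15, 32, 189.
HindIII cuts after the first base of each site, so after positions 15, 32, 189.
Linear molecule, 3 cuts → 4 fragments:
  1–15 → 15 bp
  16–32 → 17 bp
  33–189 → 157 bp
  190–198 → 9 bp
Sorted largest to smallest: 157, 17, 15, 9 bp.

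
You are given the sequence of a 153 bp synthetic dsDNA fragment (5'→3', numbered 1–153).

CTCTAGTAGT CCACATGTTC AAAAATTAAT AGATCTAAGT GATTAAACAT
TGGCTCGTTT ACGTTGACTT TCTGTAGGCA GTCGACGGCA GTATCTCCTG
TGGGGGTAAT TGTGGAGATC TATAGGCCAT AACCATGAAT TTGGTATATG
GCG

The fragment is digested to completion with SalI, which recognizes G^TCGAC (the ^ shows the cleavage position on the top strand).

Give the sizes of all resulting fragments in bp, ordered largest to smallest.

The SalI site (GTCGAC) starts at position 81.
SalI cuts after the first base of each site, so after position 81.
Linear molecule, 1 cut → 2 fragments:
  1–81 → 81 bp
  82–153 → 72 bp
Sorted largest to smallest: 81, 72 bp.

81, 72 bp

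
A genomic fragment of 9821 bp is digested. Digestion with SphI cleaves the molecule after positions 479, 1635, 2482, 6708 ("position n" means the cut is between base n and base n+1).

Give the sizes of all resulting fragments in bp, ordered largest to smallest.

4226, 3113, 1156, 847, 479 bp

Linear molecule, 4 cuts → 5 fragments:
  479 − 0 = 479 bp
  1635 − 479 = 1156 bp
  2482 − 1635 = 847 bp
  6708 − 2482 = 4226 bp
  9821 − 6708 = 3113 bp
Sorted largest to smallest: 4226, 3113, 1156, 847, 479 bp.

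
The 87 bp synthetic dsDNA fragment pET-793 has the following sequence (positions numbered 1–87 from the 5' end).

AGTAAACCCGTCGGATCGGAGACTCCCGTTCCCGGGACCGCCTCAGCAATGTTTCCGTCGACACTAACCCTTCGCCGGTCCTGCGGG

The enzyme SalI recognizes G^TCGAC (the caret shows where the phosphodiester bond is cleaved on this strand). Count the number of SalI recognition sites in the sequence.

1

GTCGAC occurs starting at position 57.
SalI cuts at 1 site.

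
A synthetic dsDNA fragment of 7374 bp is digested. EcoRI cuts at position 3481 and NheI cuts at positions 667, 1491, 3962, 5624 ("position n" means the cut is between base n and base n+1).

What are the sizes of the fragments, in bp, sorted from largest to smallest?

1990, 1750, 1662, 824, 667, 481 bp

Combined cut positions (sorted): 667, 1491, 3481, 3962, 5624.
Linear molecule, 5 cuts → 6 fragments:
  667 − 0 = 667 bp
  1491 − 667 = 824 bp
  3481 − 1491 = 1990 bp
  3962 − 3481 = 481 bp
  5624 − 3962 = 1662 bp
  7374 − 5624 = 1750 bp
Sorted largest to smallest: 1990, 1750, 1662, 824, 667, 481 bp.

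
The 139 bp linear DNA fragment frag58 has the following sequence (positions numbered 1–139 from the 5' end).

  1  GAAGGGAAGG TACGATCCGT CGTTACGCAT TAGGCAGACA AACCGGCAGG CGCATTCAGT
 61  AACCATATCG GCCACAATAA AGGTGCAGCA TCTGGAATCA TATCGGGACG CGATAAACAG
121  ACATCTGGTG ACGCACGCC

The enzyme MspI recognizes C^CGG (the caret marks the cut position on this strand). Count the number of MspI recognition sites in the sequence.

1

CCGG occurs starting at position 43.
MspI cuts at 1 site.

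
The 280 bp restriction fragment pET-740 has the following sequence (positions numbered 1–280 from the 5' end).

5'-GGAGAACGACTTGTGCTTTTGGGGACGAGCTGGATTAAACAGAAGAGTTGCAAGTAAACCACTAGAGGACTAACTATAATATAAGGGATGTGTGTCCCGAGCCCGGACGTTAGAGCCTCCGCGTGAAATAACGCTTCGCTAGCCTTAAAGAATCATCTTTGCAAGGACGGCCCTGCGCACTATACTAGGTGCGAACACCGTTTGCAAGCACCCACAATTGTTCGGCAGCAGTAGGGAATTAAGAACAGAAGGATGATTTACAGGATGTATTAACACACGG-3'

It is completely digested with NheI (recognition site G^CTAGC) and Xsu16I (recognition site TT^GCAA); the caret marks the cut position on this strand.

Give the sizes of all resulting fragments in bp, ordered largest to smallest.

The NheI site (GCTAGC) starts at position 138.
NheI cuts after the first base of each site, so after position 138.
Xsu16I sites (TTGCAA) start at positions 48, 159, 202.
Xsu16I cuts after base 2 of each site, so after positions 49, 160, 203.
Combined cut positions: 49, 138, 160, 203.
Linear molecule, 4 cuts → 5 fragments:
  1–49 → 49 bp
  50–138 → 89 bp
  139–160 → 22 bp
  161–203 → 43 bp
  204–280 → 77 bp
Sorted largest to smallest: 89, 77, 49, 43, 22 bp.

89, 77, 49, 43, 22 bp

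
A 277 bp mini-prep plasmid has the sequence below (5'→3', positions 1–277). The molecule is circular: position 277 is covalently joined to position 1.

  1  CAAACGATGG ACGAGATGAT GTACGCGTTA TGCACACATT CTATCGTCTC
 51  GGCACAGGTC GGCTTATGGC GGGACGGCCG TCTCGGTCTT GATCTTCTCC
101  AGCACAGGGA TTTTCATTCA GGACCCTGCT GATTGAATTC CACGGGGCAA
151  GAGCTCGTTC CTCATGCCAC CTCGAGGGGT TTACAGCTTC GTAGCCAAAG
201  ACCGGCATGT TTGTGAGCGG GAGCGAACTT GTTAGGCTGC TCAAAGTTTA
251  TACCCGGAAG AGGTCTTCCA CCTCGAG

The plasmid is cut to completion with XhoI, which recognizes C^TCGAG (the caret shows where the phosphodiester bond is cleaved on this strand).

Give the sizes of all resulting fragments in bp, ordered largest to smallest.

176, 101 bp

XhoI sites (CTCGAG) start at positions 171, 272.
XhoI cuts after the first base of each site, so after positions 171, 272.
Circular molecule, 2 cuts → 2 fragments:
  172–272 → 101 bp
  273–277 then 1–171 → 5 + 171 = 176 bp
Sorted largest to smallest: 176, 101 bp.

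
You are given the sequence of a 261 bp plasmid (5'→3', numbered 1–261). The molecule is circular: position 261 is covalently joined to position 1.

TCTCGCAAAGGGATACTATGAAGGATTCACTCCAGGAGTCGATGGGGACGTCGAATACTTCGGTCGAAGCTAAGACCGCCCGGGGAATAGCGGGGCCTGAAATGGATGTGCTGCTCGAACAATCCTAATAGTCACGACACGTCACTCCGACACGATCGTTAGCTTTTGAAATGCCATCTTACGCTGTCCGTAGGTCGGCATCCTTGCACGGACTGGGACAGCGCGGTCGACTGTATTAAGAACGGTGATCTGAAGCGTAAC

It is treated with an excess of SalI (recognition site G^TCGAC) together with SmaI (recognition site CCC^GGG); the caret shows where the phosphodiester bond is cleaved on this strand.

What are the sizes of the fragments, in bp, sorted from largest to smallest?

The SalI site (GTCGAC) starts at position 226.
SalI cuts after the first base of each site, so after position 226.
The SmaI site (CCCGGG) starts at position 79.
SmaI cuts after base 3 of each site, so after position 81.
Combined cut positions: 81, 226.
Circular molecule, 2 cuts → 2 fragments:
  82–226 → 145 bp
  227–261 then 1–81 → 35 + 81 = 116 bp
Sorted largest to smallest: 145, 116 bp.

145, 116 bp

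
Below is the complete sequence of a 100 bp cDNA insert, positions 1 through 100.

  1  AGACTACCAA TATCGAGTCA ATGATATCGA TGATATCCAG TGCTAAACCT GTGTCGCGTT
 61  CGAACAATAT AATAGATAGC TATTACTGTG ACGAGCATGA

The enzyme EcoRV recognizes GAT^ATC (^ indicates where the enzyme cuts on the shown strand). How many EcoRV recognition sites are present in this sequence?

2

GATATC occurs starting at positions 23, 32.
EcoRV cuts at 2 sites.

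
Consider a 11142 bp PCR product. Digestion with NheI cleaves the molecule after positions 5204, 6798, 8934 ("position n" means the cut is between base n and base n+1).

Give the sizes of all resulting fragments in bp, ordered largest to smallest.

Linear molecule, 3 cuts → 4 fragments:
  5204 − 0 = 5204 bp
  6798 − 5204 = 1594 bp
  8934 − 6798 = 2136 bp
  11142 − 8934 = 2208 bp
Sorted largest to smallest: 5204, 2208, 2136, 1594 bp.

5204, 2208, 2136, 1594 bp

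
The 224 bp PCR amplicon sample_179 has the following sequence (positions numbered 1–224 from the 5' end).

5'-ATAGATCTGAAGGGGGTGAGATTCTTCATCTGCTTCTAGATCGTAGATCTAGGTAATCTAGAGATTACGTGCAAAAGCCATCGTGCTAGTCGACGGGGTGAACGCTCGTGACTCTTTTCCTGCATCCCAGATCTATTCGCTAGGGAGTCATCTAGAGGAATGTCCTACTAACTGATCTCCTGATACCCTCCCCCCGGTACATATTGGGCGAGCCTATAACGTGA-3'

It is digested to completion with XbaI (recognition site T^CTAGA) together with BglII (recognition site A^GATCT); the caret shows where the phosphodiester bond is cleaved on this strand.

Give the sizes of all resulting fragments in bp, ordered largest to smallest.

XbaI sites (TCTAGA) start at positions 35, 57, 151.
XbaI cuts after the first base of each site, so after positions 35, 57, 151.
BglII sites (AGATCT) start at positions 3, 45, 129.
BglII cuts after the first base of each site, so after positions 3, 45, 129.
Combined cut positions: 3, 35, 45, 57, 129, 151.
Linear molecule, 6 cuts → 7 fragments:
  1–3 → 3 bp
  4–35 → 32 bp
  36–45 → 10 bp
  46–57 → 12 bp
  58–129 → 72 bp
  130–151 → 22 bp
  152–224 → 73 bp
Sorted largest to smallest: 73, 72, 32, 22, 12, 10, 3 bp.

73, 72, 32, 22, 12, 10, 3 bp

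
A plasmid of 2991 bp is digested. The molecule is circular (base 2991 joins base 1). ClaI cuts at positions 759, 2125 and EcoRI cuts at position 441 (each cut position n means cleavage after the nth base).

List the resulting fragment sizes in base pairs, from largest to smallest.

Combined cut positions (sorted): 441, 759, 2125.
Circular molecule, 3 cuts → 3 fragments:
  759 − 441 = 318 bp
  2125 − 759 = 1366 bp
  wrap: 2991 − 2125 + 441 = 1307 bp
Sorted largest to smallest: 1366, 1307, 318 bp.

1366, 1307, 318 bp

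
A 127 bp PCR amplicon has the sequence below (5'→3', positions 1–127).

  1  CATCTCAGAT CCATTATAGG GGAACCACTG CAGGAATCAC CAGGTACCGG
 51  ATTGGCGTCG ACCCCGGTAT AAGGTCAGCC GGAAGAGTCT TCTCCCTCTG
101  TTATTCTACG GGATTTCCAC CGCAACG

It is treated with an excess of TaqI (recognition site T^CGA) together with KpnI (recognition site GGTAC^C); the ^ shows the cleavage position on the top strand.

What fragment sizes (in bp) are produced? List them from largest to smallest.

69, 47, 11 bp

The TaqI site (TCGA) starts at position 58.
TaqI cuts after the first base of each site, so after position 58.
The KpnI site (GGTACC) starts at position 43.
KpnI cuts after base 5 of each site (before the last base), so after position 47.
Combined cut positions: 47, 58.
Linear molecule, 2 cuts → 3 fragments:
  1–47 → 47 bp
  48–58 → 11 bp
  59–127 → 69 bp
Sorted largest to smallest: 69, 47, 11 bp.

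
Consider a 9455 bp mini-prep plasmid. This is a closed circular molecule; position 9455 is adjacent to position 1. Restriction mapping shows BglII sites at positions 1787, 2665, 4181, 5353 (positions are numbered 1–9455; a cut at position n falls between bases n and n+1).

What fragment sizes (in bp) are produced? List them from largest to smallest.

5889, 1516, 1172, 878 bp

Circular molecule, 4 cuts → 4 fragments:
  2665 − 1787 = 878 bp
  4181 − 2665 = 1516 bp
  5353 − 4181 = 1172 bp
  wrap: 9455 − 5353 + 1787 = 5889 bp
Sorted largest to smallest: 5889, 1516, 1172, 878 bp.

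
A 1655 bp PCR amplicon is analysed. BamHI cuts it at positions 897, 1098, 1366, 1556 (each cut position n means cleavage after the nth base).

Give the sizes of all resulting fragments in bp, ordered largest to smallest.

Linear molecule, 4 cuts → 5 fragments:
  897 − 0 = 897 bp
  1098 − 897 = 201 bp
  1366 − 1098 = 268 bp
  1556 − 1366 = 190 bp
  1655 − 1556 = 99 bp
Sorted largest to smallest: 897, 268, 201, 190, 99 bp.

897, 268, 201, 190, 99 bp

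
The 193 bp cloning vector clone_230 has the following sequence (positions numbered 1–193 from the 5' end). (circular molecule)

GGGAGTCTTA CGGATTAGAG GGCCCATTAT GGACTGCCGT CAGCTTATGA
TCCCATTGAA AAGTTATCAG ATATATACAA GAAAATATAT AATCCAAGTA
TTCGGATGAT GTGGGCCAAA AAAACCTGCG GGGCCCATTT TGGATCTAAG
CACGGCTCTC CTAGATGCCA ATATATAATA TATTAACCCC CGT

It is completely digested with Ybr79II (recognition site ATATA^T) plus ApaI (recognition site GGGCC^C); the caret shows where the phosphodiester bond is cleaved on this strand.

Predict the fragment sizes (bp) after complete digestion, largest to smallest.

Ybr79II sites (ATATAT) start at positions 71, 85, 171, 178.
Ybr79II cuts after base 5 of each site (before the last base), so after positions 75, 89, 175, 182.
ApaI sites (GGGCCC) start at positions 20, 131.
ApaI cuts after base 5 of each site (before the last base), so after positions 24, 135.
Combined cut positions: 24, 75, 89, 135, 175, 182.
Circular molecule, 6 cuts → 6 fragments:
  25–75 → 51 bp
  76–89 → 14 bp
  90–135 → 46 bp
  136–175 → 40 bp
  176–182 → 7 bp
  183–193 then 1–24 → 11 + 24 = 35 bp
Sorted largest to smallest: 51, 46, 40, 35, 14, 7 bp.

51, 46, 40, 35, 14, 7 bp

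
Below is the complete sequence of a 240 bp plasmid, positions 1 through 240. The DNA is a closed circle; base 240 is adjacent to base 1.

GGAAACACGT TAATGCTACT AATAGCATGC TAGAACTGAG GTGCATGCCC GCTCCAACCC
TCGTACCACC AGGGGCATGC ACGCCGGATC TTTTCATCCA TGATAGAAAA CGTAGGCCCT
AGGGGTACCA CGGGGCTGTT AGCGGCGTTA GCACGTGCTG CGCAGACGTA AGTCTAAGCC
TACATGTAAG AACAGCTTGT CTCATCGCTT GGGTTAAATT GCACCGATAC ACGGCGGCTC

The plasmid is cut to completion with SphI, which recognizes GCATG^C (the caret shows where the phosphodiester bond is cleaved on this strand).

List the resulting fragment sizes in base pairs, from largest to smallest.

190, 32, 18 bp

SphI sites (GCATGC) start at positions 25, 43, 75.
SphI cuts after base 5 of each site (before the last base), so after positions 29, 47, 79.
Circular molecule, 3 cuts → 3 fragments:
  30–47 → 18 bp
  48–79 → 32 bp
  80–240 then 1–29 → 161 + 29 = 190 bp
Sorted largest to smallest: 190, 32, 18 bp.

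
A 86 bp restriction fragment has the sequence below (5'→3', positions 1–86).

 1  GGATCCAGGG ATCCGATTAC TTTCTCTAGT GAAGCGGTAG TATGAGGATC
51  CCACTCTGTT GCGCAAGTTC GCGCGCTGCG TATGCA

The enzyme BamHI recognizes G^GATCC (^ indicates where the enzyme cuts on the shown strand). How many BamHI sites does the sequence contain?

GGATCC occurs starting at positions 1, 9, 46.
BamHI cuts at 3 sites.

3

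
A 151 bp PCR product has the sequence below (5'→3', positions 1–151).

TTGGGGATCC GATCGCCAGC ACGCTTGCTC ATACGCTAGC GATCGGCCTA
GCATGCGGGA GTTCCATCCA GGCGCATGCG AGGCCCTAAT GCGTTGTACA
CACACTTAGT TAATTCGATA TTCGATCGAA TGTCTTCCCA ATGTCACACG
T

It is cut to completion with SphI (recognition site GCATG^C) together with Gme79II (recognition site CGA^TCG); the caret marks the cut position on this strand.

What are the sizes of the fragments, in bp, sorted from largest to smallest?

SphI sites (GCATGC) start at positions 51, 74.
SphI cuts after base 5 of each site (before the last base), so after positions 55, 78.
Gme79II sites (CGATCG) start at positions 10, 40, 123.
Gme79II cuts after base 3 of each site, so after positions 12, 42, 125.
Combined cut positions: 12, 42, 55, 78, 125.
Linear molecule, 5 cuts → 6 fragments:
  1–12 → 12 bp
  13–42 → 30 bp
  43–55 → 13 bp
  56–78 → 23 bp
  79–125 → 47 bp
  126–151 → 26 bp
Sorted largest to smallest: 47, 30, 26, 23, 13, 12 bp.

47, 30, 26, 23, 13, 12 bp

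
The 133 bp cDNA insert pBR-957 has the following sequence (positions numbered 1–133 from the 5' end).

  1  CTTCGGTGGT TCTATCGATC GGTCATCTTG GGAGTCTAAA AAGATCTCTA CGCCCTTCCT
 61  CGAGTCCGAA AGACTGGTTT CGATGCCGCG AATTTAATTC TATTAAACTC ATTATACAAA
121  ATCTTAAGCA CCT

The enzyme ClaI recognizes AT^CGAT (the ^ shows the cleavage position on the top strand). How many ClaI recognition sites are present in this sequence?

ATCGAT occurs starting at position 14.
ClaI cuts at 1 site.

1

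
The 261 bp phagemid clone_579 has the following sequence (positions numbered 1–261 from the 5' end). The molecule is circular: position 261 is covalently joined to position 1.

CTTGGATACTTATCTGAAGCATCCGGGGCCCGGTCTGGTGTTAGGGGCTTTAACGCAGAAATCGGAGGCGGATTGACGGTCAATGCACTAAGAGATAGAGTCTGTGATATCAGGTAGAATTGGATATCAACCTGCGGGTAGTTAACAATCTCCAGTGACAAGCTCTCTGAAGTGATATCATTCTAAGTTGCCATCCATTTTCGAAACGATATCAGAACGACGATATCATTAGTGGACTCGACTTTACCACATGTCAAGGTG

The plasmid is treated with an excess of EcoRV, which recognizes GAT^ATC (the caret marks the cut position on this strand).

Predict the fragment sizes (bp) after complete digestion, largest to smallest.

145, 51, 34, 17, 14 bp

EcoRV sites (GATATC) start at positions 106, 123, 174, 208, 222.
EcoRV cuts after base 3 of each site, so after positions 108, 125, 176, 210, 224.
Circular molecule, 5 cuts → 5 fragments:
  109–125 → 17 bp
  126–176 → 51 bp
  177–210 → 34 bp
  211–224 → 14 bp
  225–261 then 1–108 → 37 + 108 = 145 bp
Sorted largest to smallest: 145, 51, 34, 17, 14 bp.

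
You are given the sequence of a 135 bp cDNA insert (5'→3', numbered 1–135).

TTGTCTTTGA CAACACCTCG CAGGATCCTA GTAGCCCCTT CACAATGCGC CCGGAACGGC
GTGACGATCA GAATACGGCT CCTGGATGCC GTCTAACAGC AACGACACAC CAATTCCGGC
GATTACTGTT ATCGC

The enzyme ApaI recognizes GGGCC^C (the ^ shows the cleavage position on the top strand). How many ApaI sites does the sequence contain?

No occurrence of GGGCCC is present in the sequence.
ApaI does not cut: 0 sites.

0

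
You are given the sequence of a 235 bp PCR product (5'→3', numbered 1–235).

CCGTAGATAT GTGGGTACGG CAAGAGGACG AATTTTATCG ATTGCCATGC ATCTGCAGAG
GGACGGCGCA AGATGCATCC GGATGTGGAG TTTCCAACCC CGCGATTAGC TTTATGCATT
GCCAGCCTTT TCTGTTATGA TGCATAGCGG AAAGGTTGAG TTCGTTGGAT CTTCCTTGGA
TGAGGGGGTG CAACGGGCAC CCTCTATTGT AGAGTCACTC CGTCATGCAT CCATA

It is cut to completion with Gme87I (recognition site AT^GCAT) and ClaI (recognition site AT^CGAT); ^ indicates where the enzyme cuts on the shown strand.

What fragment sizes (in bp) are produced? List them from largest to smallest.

85, 41, 38, 26, 26, 10, 9 bp

Gme87I sites (ATGCAT) start at positions 47, 73, 114, 140, 225.
Gme87I cuts after base 2 of each site, so after positions 48, 74, 115, 141, 226.
The ClaI site (ATCGAT) starts at position 37.
ClaI cuts after base 2 of each site, so after position 38.
Combined cut positions: 38, 48, 74, 115, 141, 226.
Linear molecule, 6 cuts → 7 fragments:
  1–38 → 38 bp
  39–48 → 10 bp
  49–74 → 26 bp
  75–115 → 41 bp
  116–141 → 26 bp
  142–226 → 85 bp
  227–235 → 9 bp
Sorted largest to smallest: 85, 41, 38, 26, 26, 10, 9 bp.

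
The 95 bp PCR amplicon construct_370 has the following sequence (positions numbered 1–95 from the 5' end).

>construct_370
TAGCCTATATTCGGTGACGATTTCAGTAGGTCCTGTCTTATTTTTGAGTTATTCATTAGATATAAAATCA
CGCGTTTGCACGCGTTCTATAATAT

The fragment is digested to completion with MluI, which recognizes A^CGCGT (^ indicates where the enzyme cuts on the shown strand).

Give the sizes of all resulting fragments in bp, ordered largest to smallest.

MluI sites (ACGCGT) start at positions 70, 80.
MluI cuts after the first base of each site, so after positions 70, 80.
Linear molecule, 2 cuts → 3 fragments:
  1–70 → 70 bp
  71–80 → 10 bp
  81–95 → 15 bp
Sorted largest to smallest: 70, 15, 10 bp.

70, 15, 10 bp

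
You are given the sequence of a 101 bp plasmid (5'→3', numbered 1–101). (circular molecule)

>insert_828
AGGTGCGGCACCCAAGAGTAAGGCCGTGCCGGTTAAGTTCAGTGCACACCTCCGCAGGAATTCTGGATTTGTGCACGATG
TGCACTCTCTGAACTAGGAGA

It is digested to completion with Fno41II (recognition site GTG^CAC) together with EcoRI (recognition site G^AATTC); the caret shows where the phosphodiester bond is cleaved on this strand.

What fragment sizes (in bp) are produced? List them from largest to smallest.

63, 15, 14, 9 bp

Fno41II sites (GTGCAC) start at positions 42, 71, 80.
Fno41II cuts after base 3 of each site, so after positions 44, 73, 82.
The EcoRI site (GAATTC) starts at position 58.
EcoRI cuts after the first base of each site, so after position 58.
Combined cut positions: 44, 58, 73, 82.
Circular molecule, 4 cuts → 4 fragments:
  45–58 → 14 bp
  59–73 → 15 bp
  74–82 → 9 bp
  83–101 then 1–44 → 19 + 44 = 63 bp
Sorted largest to smallest: 63, 15, 14, 9 bp.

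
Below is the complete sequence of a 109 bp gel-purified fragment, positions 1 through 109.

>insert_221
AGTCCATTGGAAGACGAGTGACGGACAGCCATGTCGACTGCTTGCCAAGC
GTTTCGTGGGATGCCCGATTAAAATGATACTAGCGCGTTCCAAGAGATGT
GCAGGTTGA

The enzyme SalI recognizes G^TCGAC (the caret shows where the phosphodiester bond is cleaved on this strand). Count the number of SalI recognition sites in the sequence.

GTCGAC occurs starting at position 33.
SalI cuts at 1 site.

1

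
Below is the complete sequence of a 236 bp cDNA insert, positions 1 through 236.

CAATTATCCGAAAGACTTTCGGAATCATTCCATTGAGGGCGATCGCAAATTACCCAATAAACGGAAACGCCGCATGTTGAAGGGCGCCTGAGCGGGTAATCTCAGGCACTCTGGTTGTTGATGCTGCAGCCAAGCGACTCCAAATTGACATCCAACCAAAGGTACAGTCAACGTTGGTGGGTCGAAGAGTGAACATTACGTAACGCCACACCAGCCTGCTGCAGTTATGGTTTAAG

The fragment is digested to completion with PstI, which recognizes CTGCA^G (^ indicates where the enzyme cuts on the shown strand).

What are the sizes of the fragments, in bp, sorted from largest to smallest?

PstI sites (CTGCAG) start at positions 124, 219.
PstI cuts after base 5 of each site (before the last base), so after positions 128, 223.
Linear molecule, 2 cuts → 3 fragments:
  1–128 → 128 bp
  129–223 → 95 bp
  224–236 → 13 bp
Sorted largest to smallest: 128, 95, 13 bp.

128, 95, 13 bp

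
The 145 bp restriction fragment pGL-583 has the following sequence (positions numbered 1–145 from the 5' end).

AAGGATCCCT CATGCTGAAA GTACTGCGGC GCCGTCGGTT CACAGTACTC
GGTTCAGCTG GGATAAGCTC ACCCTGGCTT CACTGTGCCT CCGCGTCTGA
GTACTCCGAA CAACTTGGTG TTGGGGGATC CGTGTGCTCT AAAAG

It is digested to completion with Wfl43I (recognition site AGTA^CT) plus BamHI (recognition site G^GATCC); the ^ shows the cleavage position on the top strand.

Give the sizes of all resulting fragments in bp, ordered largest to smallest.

56, 24, 23, 20, 19, 3 bp

Wfl43I sites (AGTACT) start at positions 20, 44, 100.
Wfl43I cuts after base 4 of each site, so after positions 23, 47, 103.
BamHI sites (GGATCC) start at positions 3, 126.
BamHI cuts after the first base of each site, so after positions 3, 126.
Combined cut positions: 3, 23, 47, 103, 126.
Linear molecule, 5 cuts → 6 fragments:
  1–3 → 3 bp
  4–23 → 20 bp
  24–47 → 24 bp
  48–103 → 56 bp
  104–126 → 23 bp
  127–145 → 19 bp
Sorted largest to smallest: 56, 24, 23, 20, 19, 3 bp.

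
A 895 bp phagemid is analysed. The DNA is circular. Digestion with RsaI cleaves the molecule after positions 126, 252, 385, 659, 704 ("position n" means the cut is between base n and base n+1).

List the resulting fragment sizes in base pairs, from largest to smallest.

317, 274, 133, 126, 45 bp

Circular molecule, 5 cuts → 5 fragments:
  252 − 126 = 126 bp
  385 − 252 = 133 bp
  659 − 385 = 274 bp
  704 − 659 = 45 bp
  wrap: 895 − 704 + 126 = 317 bp
Sorted largest to smallest: 317, 274, 133, 126, 45 bp.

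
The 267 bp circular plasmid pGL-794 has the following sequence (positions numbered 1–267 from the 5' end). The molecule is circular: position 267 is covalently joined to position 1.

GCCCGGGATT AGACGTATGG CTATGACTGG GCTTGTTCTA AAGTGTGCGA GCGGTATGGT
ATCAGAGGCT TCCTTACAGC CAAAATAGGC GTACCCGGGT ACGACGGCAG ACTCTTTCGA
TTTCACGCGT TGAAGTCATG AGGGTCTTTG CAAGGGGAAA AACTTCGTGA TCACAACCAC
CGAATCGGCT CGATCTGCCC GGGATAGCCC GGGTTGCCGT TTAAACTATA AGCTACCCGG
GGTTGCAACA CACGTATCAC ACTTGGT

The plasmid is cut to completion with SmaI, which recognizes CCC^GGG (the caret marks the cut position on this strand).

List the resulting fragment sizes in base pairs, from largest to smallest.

SmaI sites (CCCGGG) start at positions 2, 94, 198, 208, 236.
SmaI cuts after base 3 of each site, so after positions 4, 96, 200, 210, 238.
Circular molecule, 5 cuts → 5 fragments:
  5–96 → 92 bp
  97–200 → 104 bp
  201–210 → 10 bp
  211–238 → 28 bp
  239–267 then 1–4 → 29 + 4 = 33 bp
Sorted largest to smallest: 104, 92, 33, 28, 10 bp.

104, 92, 33, 28, 10 bp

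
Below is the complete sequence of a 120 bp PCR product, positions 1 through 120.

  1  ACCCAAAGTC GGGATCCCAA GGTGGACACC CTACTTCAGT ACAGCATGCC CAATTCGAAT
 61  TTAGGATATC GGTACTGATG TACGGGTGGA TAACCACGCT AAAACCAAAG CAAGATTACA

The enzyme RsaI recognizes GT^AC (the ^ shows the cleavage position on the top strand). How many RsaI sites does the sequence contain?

GTAC occurs starting at positions 39, 72, 80.
RsaI cuts at 3 sites.

3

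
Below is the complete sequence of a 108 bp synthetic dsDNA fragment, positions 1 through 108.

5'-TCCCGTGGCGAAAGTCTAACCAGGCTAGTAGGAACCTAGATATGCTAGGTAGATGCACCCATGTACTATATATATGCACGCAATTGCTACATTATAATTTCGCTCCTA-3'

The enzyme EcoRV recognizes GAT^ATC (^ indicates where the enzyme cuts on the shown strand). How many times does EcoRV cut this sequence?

No occurrence of GATATC is present in the sequence.
EcoRV does not cut: 0 sites.

0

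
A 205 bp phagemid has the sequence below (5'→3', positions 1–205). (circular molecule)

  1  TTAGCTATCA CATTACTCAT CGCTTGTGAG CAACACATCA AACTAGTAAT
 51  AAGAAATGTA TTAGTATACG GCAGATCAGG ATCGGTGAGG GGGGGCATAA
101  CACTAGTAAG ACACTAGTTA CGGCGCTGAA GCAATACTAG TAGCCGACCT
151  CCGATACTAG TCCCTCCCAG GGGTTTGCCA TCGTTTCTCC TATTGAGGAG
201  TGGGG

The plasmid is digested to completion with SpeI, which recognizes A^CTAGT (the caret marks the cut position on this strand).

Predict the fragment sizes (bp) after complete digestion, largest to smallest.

91, 60, 23, 20, 11 bp

SpeI sites (ACTAGT) start at positions 42, 102, 113, 136, 156.
SpeI cuts after the first base of each site, so after positions 42, 102, 113, 136, 156.
Circular molecule, 5 cuts → 5 fragments:
  43–102 → 60 bp
  103–113 → 11 bp
  114–136 → 23 bp
  137–156 → 20 bp
  157–205 then 1–42 → 49 + 42 = 91 bp
Sorted largest to smallest: 91, 60, 23, 20, 11 bp.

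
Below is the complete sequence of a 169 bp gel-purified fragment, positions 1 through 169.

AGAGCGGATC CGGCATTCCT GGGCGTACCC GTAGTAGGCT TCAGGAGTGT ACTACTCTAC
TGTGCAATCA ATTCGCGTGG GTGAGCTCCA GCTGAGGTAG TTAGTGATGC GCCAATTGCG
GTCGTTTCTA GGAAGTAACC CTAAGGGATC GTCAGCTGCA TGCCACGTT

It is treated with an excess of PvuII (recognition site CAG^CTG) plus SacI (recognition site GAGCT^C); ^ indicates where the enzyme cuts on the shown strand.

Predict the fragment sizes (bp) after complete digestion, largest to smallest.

PvuII sites (CAGCTG) start at positions 89, 153.
PvuII cuts after base 3 of each site, so after positions 91, 155.
The SacI site (GAGCTC) starts at position 83.
SacI cuts after base 5 of each site (before the last base), so after position 87.
Combined cut positions: 87, 91, 155.
Linear molecule, 3 cuts → 4 fragments:
  1–87 → 87 bp
  88–91 → 4 bp
  92–155 → 64 bp
  156–169 → 14 bp
Sorted largest to smallest: 87, 64, 14, 4 bp.

87, 64, 14, 4 bp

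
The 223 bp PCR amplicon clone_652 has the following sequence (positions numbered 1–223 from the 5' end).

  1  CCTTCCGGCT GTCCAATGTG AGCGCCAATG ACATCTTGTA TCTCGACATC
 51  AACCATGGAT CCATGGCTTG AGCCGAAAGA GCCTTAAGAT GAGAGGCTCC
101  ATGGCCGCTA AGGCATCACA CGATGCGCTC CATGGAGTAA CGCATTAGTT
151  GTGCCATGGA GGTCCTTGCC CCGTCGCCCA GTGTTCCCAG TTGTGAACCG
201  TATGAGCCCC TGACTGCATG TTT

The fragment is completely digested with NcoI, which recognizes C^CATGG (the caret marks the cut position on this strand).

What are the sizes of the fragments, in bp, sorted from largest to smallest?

69, 53, 38, 31, 24, 8 bp

NcoI sites (CCATGG) start at positions 53, 61, 99, 130, 154.
NcoI cuts after the first base of each site, so after positions 53, 61, 99, 130, 154.
Linear molecule, 5 cuts → 6 fragments:
  1–53 → 53 bp
  54–61 → 8 bp
  62–99 → 38 bp
  100–130 → 31 bp
  131–154 → 24 bp
  155–223 → 69 bp
Sorted largest to smallest: 69, 53, 38, 31, 24, 8 bp.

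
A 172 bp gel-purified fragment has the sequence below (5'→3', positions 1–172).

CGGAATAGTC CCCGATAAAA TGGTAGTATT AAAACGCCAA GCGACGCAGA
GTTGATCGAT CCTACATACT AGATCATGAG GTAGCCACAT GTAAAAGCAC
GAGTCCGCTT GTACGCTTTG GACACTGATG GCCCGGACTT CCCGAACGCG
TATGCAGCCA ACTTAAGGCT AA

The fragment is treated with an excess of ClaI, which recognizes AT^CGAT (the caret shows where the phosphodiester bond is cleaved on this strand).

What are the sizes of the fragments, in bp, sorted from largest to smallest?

The ClaI site (ATCGAT) starts at position 55.
ClaI cuts after base 2 of each site, so after position 56.
Linear molecule, 1 cut → 2 fragments:
  1–56 → 56 bp
  57–172 → 116 bp
Sorted largest to smallest: 116, 56 bp.

116, 56 bp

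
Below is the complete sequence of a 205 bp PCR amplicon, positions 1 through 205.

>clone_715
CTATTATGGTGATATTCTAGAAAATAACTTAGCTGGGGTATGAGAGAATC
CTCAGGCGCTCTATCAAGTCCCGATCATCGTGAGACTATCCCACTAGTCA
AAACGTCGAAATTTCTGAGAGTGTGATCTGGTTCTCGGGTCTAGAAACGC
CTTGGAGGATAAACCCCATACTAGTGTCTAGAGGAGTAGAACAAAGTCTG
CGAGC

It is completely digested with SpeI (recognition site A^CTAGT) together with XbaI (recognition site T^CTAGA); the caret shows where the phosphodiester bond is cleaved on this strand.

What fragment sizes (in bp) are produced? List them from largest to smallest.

SpeI sites (ACTAGT) start at positions 93, 170.
SpeI cuts after the first base of each site, so after positions 93, 170.
XbaI sites (TCTAGA) start at positions 16, 140, 177.
XbaI cuts after the first base of each site, so after positions 16, 140, 177.
Combined cut positions: 16, 93, 140, 170, 177.
Linear molecule, 5 cuts → 6 fragments:
  1–16 → 16 bp
  17–93 → 77 bp
  94–140 → 47 bp
  141–170 → 30 bp
  171–177 → 7 bp
  178–205 → 28 bp
Sorted largest to smallest: 77, 47, 30, 28, 16, 7 bp.

77, 47, 30, 28, 16, 7 bp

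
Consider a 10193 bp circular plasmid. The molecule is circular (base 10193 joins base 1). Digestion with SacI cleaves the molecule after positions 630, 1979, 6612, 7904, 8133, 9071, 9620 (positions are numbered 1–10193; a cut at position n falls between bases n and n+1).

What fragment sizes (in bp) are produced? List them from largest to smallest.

Circular molecule, 7 cuts → 7 fragments:
  1979 − 630 = 1349 bp
  6612 − 1979 = 4633 bp
  7904 − 6612 = 1292 bp
  8133 − 7904 = 229 bp
  9071 − 8133 = 938 bp
  9620 − 9071 = 549 bp
  wrap: 10193 − 9620 + 630 = 1203 bp
Sorted largest to smallest: 4633, 1349, 1292, 1203, 938, 549, 229 bp.

4633, 1349, 1292, 1203, 938, 549, 229 bp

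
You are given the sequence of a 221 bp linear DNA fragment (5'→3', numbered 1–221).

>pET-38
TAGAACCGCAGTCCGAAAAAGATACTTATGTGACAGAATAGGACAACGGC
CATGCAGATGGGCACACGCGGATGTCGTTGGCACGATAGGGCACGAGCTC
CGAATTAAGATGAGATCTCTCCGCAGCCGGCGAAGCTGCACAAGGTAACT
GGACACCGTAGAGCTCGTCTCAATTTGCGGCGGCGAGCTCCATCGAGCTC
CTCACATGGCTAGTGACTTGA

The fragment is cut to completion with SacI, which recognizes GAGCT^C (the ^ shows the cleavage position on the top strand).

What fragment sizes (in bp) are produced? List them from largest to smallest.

SacI sites (GAGCTC) start at positions 95, 161, 185, 195.
SacI cuts after base 5 of each site (before the last base), so after positions 99, 165, 189, 199.
Linear molecule, 4 cuts → 5 fragments:
  1–99 → 99 bp
  100–165 → 66 bp
  166–189 → 24 bp
  190–199 → 10 bp
  200–221 → 22 bp
Sorted largest to smallest: 99, 66, 24, 22, 10 bp.

99, 66, 24, 22, 10 bp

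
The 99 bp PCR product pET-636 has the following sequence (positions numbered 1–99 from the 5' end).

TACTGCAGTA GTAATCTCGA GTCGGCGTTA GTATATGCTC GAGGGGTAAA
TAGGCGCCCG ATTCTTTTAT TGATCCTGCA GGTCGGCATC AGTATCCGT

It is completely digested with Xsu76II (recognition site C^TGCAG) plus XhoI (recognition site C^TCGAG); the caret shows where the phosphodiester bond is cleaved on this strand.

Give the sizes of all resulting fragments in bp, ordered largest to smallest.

Xsu76II sites (CTGCAG) start at positions 3, 76.
Xsu76II cuts after the first base of each site, so after positions 3, 76.
XhoI sites (CTCGAG) start at positions 16, 38.
XhoI cuts after the first base of each site, so after positions 16, 38.
Combined cut positions: 3, 16, 38, 76.
Linear molecule, 4 cuts → 5 fragments:
  1–3 → 3 bp
  4–16 → 13 bp
  17–38 → 22 bp
  39–76 → 38 bp
  77–99 → 23 bp
Sorted largest to smallest: 38, 23, 22, 13, 3 bp.

38, 23, 22, 13, 3 bp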